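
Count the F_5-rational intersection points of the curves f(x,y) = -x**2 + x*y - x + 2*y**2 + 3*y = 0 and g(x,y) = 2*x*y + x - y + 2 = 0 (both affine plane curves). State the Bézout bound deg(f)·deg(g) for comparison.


Common zeros: ∅; count = 0; Bézout bound = 4.

deg(f) = 2, deg(g) = 2, so Bézout bound = 4.
Scan x ∈ F_5. For each x, list the y ∈ F_5 with f(x, y) ≡ 0 and those with g(x, y) ≡ 0 (mod 5); the common zeros in that column are the intersection.
  x = 0: f ≡ 0 at y ∈ {0, 1}; g ≡ 0 at y ∈ {2}; common: ∅.
  x = 1: f ≡ 0 at y ∈ ∅; g ≡ 0 at y ∈ {2}; common: ∅.
  x = 2: f ≡ 0 at y ∈ ∅; g ≡ 0 at y ∈ {2}; common: ∅.
  x = 3: f ≡ 0 at y ∈ ∅; g ≡ 0 at y ∈ {0, 1, 2, 3, 4}; common: ∅.
  x = 4: f ≡ 0 at y ∈ {0, 4}; g ≡ 0 at y ∈ {2}; common: ∅.
Collecting: common zeros = ∅, so the count is 0.
Comparison with the Bézout bound: 0 ≤ 4 = deg(f)·deg(g), as expected for curves with no common component (the affine F_5-count falls short of the bound because intersections may lie at infinity, over extension fields, or carry multiplicity).


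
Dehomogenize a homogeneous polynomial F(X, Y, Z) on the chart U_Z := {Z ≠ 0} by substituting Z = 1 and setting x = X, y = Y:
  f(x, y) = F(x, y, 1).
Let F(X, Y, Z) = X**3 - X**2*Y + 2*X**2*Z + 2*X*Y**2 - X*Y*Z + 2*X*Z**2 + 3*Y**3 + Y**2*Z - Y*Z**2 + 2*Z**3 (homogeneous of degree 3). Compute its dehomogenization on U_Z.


f(x, y) = x**3 - x**2*y + 2*x**2 + 2*x*y**2 - x*y + 2*x + 3*y**3 + y**2 - y + 2

On U_Z we set Z = 1. Each monomial c·X^i·Y^j·Z^k in F becomes c·x^i·y^j·1^k = c·x^i·y^j.
Substituting Z = 1: F(X, Y, 1) = x**3 - x**2*y + 2*x**2 + 2*x*y**2 - x*y + 2*x + 3*y**3 + y**2 - y + 2.
Note: deg(f) ≤ deg(F) = 3; strict inequality happens when F is divisible by Z (lost terms).


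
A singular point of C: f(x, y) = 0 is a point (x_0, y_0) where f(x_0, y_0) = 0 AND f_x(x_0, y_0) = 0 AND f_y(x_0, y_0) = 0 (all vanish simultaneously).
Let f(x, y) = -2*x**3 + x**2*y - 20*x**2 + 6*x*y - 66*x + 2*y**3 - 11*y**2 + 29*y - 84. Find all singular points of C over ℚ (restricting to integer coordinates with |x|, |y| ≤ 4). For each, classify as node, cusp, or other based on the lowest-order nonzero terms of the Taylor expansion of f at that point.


Singular points: {(-3, 2)}; classification: cusp.

Compute partial derivatives:
  f_x = -6*x**2 + 2*x*y - 40*x + 6*y - 66.
  f_y = x**2 + 6*x + 6*y**2 - 22*y + 29.
Scan x_0 ∈ {−4, ..., 4}. For each x_0, f_y(x_0, y) is a polynomial in y; find its integer roots y ∈ {−4, ..., 4}, then test f_x and f at those candidates.
  x = -4: f_y(-4, y) = 6*y**2 - 22*y + 21; no integer root y with |y| ≤ 4.
  x = -3: f_y(-3, y) = 6*y**2 - 22*y + 20; vanishes at y ∈ {2}. (-3, 2): f_x = 0, f = 0 — SINGULAR.
  x = -2: f_y(-2, y) = 6*y**2 - 22*y + 21; no integer root y with |y| ≤ 4.
  x = -1: f_y(-1, y) = 6*y**2 - 22*y + 24; no integer root y with |y| ≤ 4.
  x = 0: f_y(0, y) = 6*y**2 - 22*y + 29; no integer root y with |y| ≤ 4.
  x = 1: f_y(1, y) = 6*y**2 - 22*y + 36; no integer root y with |y| ≤ 4.
  x = 2: f_y(2, y) = 6*y**2 - 22*y + 45; no integer root y with |y| ≤ 4.
  x = 3: f_y(3, y) = 6*y**2 - 22*y + 56; no integer root y with |y| ≤ 4.
  x = 4: f_y(4, y) = 6*y**2 - 22*y + 69; no integer root y with |y| ≤ 4.
Only singular point on the grid: (-3, 2).
Classify: substitute x = -3 + u, y = 2 + v and expand: f = -2*u**3 + u**2*v + 2*v**3 + v**2.
No constant or linear terms (consistent with a singular point). Quadratic part: v**2. Cubic part: -2*u**3 + u**2*v + 2*v**3.
The quadratic part v**2 is a perfect square, so there is a single (double) tangent line v = 0, i.e. y = 2. Restricting the cubic part to that line (v = 0) leaves -2*u**3 ≠ 0, so f is not divisible by v and the branch is v² ≈ 2*u**3 to lowest order — this is a cusp.
Classification: cusp.


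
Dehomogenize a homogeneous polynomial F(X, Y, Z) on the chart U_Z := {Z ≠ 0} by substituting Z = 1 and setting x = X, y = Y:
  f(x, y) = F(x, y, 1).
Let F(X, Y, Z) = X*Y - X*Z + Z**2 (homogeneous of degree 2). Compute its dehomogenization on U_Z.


f(x, y) = x*y - x + 1

On U_Z we set Z = 1. Each monomial c·X^i·Y^j·Z^k in F becomes c·x^i·y^j·1^k = c·x^i·y^j.
Substituting Z = 1: F(X, Y, 1) = x*y - x + 1.
Note: deg(f) ≤ deg(F) = 2; strict inequality happens when F is divisible by Z (lost terms).


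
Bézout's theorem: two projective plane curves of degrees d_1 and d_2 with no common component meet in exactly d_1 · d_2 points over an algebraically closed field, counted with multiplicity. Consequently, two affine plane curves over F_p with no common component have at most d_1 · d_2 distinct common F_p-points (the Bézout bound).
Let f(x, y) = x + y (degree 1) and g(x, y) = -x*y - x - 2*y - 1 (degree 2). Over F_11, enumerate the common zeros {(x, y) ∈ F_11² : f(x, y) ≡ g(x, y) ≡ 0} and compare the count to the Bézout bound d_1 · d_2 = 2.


Common zeros: {(3, 8), (7, 4)}; count = 2; Bézout bound = 2.

deg(f) = 1, deg(g) = 2, so Bézout bound = 2.
Scan x ∈ F_11. For each x, list the y ∈ F_11 with f(x, y) ≡ 0 and those with g(x, y) ≡ 0 (mod 11); the common zeros in that column are the intersection.
  x = 0: f ≡ 0 at y ∈ {0}; g ≡ 0 at y ∈ {5}; common: ∅.
  x = 1: f ≡ 0 at y ∈ {10}; g ≡ 0 at y ∈ {3}; common: ∅.
  x = 2: f ≡ 0 at y ∈ {9}; g ≡ 0 at y ∈ {2}; common: ∅.
  x = 3: f ≡ 0 at y ∈ {8}; g ≡ 0 at y ∈ {8}; common: {8}.
  x = 4: f ≡ 0 at y ∈ {7}; g ≡ 0 at y ∈ {1}; common: ∅.
  x = 5: f ≡ 0 at y ∈ {6}; g ≡ 0 at y ∈ {7}; common: ∅.
  x = 6: f ≡ 0 at y ∈ {5}; g ≡ 0 at y ∈ {6}; common: ∅.
  x = 7: f ≡ 0 at y ∈ {4}; g ≡ 0 at y ∈ {4}; common: {4}.
  x = 8: f ≡ 0 at y ∈ {3}; g ≡ 0 at y ∈ {9}; common: ∅.
  x = 9: f ≡ 0 at y ∈ {2}; g ≡ 0 at y ∈ ∅; common: ∅.
  x = 10: f ≡ 0 at y ∈ {1}; g ≡ 0 at y ∈ {0}; common: ∅.
Collecting: common zeros = {(3, 8), (7, 4)}, so the count is 2.
Comparison with the Bézout bound: 2 ≤ 2 = deg(f)·deg(g), as expected for curves with no common component (the bound is attained).


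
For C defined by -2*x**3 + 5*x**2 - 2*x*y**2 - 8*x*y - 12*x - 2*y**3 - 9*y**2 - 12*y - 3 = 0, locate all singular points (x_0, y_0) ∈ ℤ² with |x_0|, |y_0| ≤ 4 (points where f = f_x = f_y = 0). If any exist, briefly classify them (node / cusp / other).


Singular points: {(1, -2)}; classification: node.

Compute partial derivatives:
  f_x = -6*x**2 + 10*x - 2*y**2 - 8*y - 12.
  f_y = -4*x*y - 8*x - 6*y**2 - 18*y - 12.
Scan x_0 ∈ {−4, ..., 4}. For each x_0, f_y(x_0, y) is a polynomial in y; find its integer roots y ∈ {−4, ..., 4}, then test f_x and f at those candidates.
  x = -4: f_y(-4, y) = -6*y**2 - 2*y + 20; vanishes at y ∈ {-2}. (-4, -2): f_x = -140 ≠ 0.
  x = -3: f_y(-3, y) = -6*y**2 - 6*y + 12; vanishes at y ∈ {-2, 1}. (-3, -2): f_x = -88 ≠ 0; (-3, 1): f_x = -106 ≠ 0.
  x = -2: f_y(-2, y) = -6*y**2 - 10*y + 4; vanishes at y ∈ {-2}. (-2, -2): f_x = -48 ≠ 0.
  x = -1: f_y(-1, y) = -6*y**2 - 14*y - 4; vanishes at y ∈ {-2}. (-1, -2): f_x = -20 ≠ 0.
  x = 0: f_y(0, y) = -6*y**2 - 18*y - 12; vanishes at y ∈ {-2, -1}. (0, -2): f_x = -4 ≠ 0; (0, -1): f_x = -6 ≠ 0.
  x = 1: f_y(1, y) = -6*y**2 - 22*y - 20; vanishes at y ∈ {-2}. (1, -2): f_x = 0, f = 0 — SINGULAR.
  x = 2: f_y(2, y) = -6*y**2 - 26*y - 28; vanishes at y ∈ {-2}. (2, -2): f_x = -8 ≠ 0.
  x = 3: f_y(3, y) = -6*y**2 - 30*y - 36; vanishes at y ∈ {-3, -2}. (3, -3): f_x = -30 ≠ 0; (3, -2): f_x = -28 ≠ 0.
  x = 4: f_y(4, y) = -6*y**2 - 34*y - 44; vanishes at y ∈ {-2}. (4, -2): f_x = -60 ≠ 0.
Only singular point on the grid: (1, -2).
Classify: substitute x = 1 + u, y = -2 + v and expand: f = -2*u**3 - u**2 - 2*u*v**2 - 2*v**3 + v**2.
No constant or linear terms (consistent with a singular point). Quadratic part: -u**2 + v**2. Cubic part: -2*u**3 - 2*u*v**2 - 2*v**3.
The quadratic part v**2 - u**2 = (v − u)(v + u) splits into two distinct linear factors, so there are two distinct tangent lines y − -2 = ±(x − 1) — this is a node (ordinary double point).
Classification: node.


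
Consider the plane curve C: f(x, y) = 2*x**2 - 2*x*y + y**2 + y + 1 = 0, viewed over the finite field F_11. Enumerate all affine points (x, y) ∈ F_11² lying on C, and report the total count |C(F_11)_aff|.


Affine F_11-points: {(1, 6), (3, 7), (3, 9), (4, 0), (4, 7), (5, 3), (5, 6), (6, 2), (6, 9), (7, 0), (7, 2), (9, 3)}; count = 12.

For each of the 121 pairs (x, y) ∈ F_11², evaluate f(x, y) mod 11. Record the zeros.
  x = 0: [0↦1, 1↦3, 2↦7, 3↦2, 4↦10, 5↦9, 6↦10, 7↦2, 8↦7, 9↦3, 10↦1]  zeros at y ∈ ∅
  x = 1: [0↦3, 1↦3, 2↦5, 3↦9, 4↦4, 5↦1, 6↦0, 7↦1, 8↦4, 9↦9, 10↦5]  zeros at y ∈ {6}
  x = 2: [0↦9, 1↦7, 2↦7, 3↦9, 4↦2, 5↦8, 6↦5, 7↦4, 8↦5, 9↦8, 10↦2]  zeros at y ∈ ∅
  x = 3: [0↦8, 1↦4, 2↦2, 3↦2, 4↦4, 5↦8, 6↦3, 7↦0, 8↦10, 9↦0, 10↦3]  zeros at y ∈ {7, 9}
  x = 4: [0↦0, 1↦5, 2↦1, 3↦10, 4↦10, 5↦1, 6↦5, 7↦0, 8↦8, 9↦7, 10↦8]  zeros at y ∈ {0, 7}
  x = 5: [0↦7, 1↦10, 2↦4, 3↦0, 4↦9, 5↦9, 6↦0, 7↦4, 8↦10, 9↦7, 10↦6]  zeros at y ∈ {3, 6}
  x = 6: [0↦7, 1↦8, 2↦0, 3↦5, 4↦1, 5↦10, 6↦10, 7↦1, 8↦5, 9↦0, 10↦8]  zeros at y ∈ {2, 9}
  x = 7: [0↦0, 1↦10, 2↦0, 3↦3, 4↦8, 5↦4, 6↦2, 7↦2, 8↦4, 9↦8, 10↦3]  zeros at y ∈ {0, 2}
  x = 8: [0↦8, 1↦5, 2↦4, 3↦5, 4↦8, 5↦2, 6↦9, 7↦7, 8↦7, 9↦9, 10↦2]  zeros at y ∈ ∅
  x = 9: [0↦9, 1↦4, 2↦1, 3↦0, 4↦1, 5↦4, 6↦9, 7↦5, 8↦3, 9↦3, 10↦5]  zeros at y ∈ {3}
  x = 10: [0↦3, 1↦7, 2↦2, 3↦10, 4↦9, 5↦10, 6↦2, 7↦7, 8↦3, 9↦1, 10↦1]  zeros at y ∈ ∅
Collecting zeros: affine points = {(1, 6), (3, 7), (3, 9), (4, 0), (4, 7), (5, 3), (5, 6), (6, 2), (6, 9), (7, 0), (7, 2), (9, 3)}.
Total count |C(F_11)_aff| = 12.


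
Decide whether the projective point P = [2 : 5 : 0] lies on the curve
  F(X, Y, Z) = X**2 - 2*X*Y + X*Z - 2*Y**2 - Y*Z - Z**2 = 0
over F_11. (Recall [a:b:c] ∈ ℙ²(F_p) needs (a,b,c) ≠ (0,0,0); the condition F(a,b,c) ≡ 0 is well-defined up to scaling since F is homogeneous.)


F(2,5,0) ≡ 0 (mod 11); P is on the curve.

Evaluate F(2, 5, 0) term-by-term (mod 11).
  X**2 ↦ 1·4·1·1 = 4
  -2*X*Y ↦ -2·2·5·1 = -20
  X*Z ↦ 1·2·1·0 = 0
  -2*Y**2 ↦ -2·1·25·1 = -50
  -Y*Z ↦ -1·1·5·0 = 0
  -Z**2 ↦ -1·1·1·0 = 0
Sum: F(2, 5, 0) = (4) + (-20) + (0) + (-50) + (0) + (0) = -66.
Reducing mod 11: -66 ≡ 0 (mod 11).
Since F(a, b, c) ≡ 0 (mod 11), P lies on the curve.


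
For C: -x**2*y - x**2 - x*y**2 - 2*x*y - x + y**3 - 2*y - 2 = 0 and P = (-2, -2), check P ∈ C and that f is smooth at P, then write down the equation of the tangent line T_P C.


Tangent line at P: -5*x + 2*y - 6 = 0.

Step 1: f(-2, -2) = 0, so P lies on C.
Step 2: partial derivatives
  f_x(x, y) = -2*x*y - 2*x - y**2 - 2*y - 1, f_y(x, y) = -x**2 - 2*x*y - 2*x + 3*y**2 - 2.
  f_x(P) = -5, f_y(P) = 2 (gradient nonzero, so P is smooth).
Step 3: tangent line at P: -5·(x − -2) + 2·(y − -2) = 0.
Expanding: -5*x + 2*y - 6 = 0.


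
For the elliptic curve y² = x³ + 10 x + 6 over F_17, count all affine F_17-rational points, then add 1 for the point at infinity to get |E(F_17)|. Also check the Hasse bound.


Affine points = {(1, 0), (2, 0), (4, 5), (4, 12), (9, 3), (9, 14), (10, 1), (10, 16), (11, 6), (11, 11), (12, 1), (12, 16), (13, 2), (13, 15), (14, 0)}; affine count = 15; |E(F_17)| = 16.

Discriminant check: Δ ∝ 4a³ + 27b² = 4·10³ + 27·6² = 4·1000 + 27·36 ≡ 8 (mod 17). Nonzero ⇒ E is nonsingular.
For each x ∈ F_17, compute rhs = x³ + 10·x + 6 mod 17, then count y ∈ F_17 with y² ≡ rhs.
  x = 0: rhs = 6, matching y values: none (0 points).
  x = 1: rhs = 0, matching y values: 0 (1 points).
  x = 2: rhs = 0, matching y values: 0 (1 points).
  x = 3: rhs = 12, matching y values: none (0 points).
  x = 4: rhs = 8, matching y values: 5, 12 (2 points).
  x = 5: rhs = 11, matching y values: none (0 points).
  x = 6: rhs = 10, matching y values: none (0 points).
  x = 7: rhs = 11, matching y values: none (0 points).
  x = 8: rhs = 3, matching y values: none (0 points).
  x = 9: rhs = 9, matching y values: 3, 14 (2 points).
  x = 10: rhs = 1, matching y values: 1, 16 (2 points).
  x = 11: rhs = 2, matching y values: 6, 11 (2 points).
  x = 12: rhs = 1, matching y values: 1, 16 (2 points).
  x = 13: rhs = 4, matching y values: 2, 15 (2 points).
  x = 14: rhs = 0, matching y values: 0 (1 points).
  x = 15: rhs = 12, matching y values: none (0 points).
  x = 16: rhs = 12, matching y values: none (0 points).
Total affine count: 15.
Full point count |E(F_17)| = 15 + 1 = 16.
Hasse bound: |16 − (17+1)| = |-2| = 2 ≤ 2√17 ≈ 8.2462 ✓.


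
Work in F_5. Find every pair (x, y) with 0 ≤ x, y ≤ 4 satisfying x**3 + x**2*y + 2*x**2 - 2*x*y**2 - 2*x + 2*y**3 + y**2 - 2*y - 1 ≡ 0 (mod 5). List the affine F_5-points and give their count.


Affine F_5-points: {(0, 1), (0, 2), (0, 4), (1, 0), (1, 1), (1, 2), (4, 3)}; count = 7.

For each of the 25 pairs (x, y) ∈ F_5², evaluate f(x, y) mod 5. Record the zeros.
  x = 0: [0↦4, 1↦0, 2↦0, 3↦1, 4↦0]  zeros at y ∈ {1, 2, 4}
  x = 1: [0↦0, 1↦0, 2↦0, 3↦2, 4↦3]  zeros at y ∈ {0, 1, 2}
  x = 2: [0↦1, 1↦2, 2↦4, 3↦4, 4↦4]  zeros at y ∈ ∅
  x = 3: [0↦3, 1↦2, 2↦3, 3↦3, 4↦4]  zeros at y ∈ ∅
  x = 4: [0↦2, 1↦1, 2↦3, 3↦0, 4↦4]  zeros at y ∈ {3}
Collecting zeros: affine points = {(0, 1), (0, 2), (0, 4), (1, 0), (1, 1), (1, 2), (4, 3)}.
Total count |C(F_5)_aff| = 7.


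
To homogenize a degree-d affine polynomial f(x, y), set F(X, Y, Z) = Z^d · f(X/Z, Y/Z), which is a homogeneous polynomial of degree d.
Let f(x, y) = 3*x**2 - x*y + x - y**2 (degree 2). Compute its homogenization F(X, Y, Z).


F(X, Y, Z) = 3*X**2 - X*Y + X*Z - Y**2

deg(f) = 2.
Substitute x = X/Z, y = Y/Z into f, then multiply by Z^2.
  monomial 3·x^2·y^0 ↦ 3·X^2·Y^0·Z^0.
  monomial -1·x^1·y^1 ↦ -1·X^1·Y^1·Z^0.
  monomial 1·x^1·y^0 ↦ 1·X^1·Y^0·Z^1.
  monomial -1·x^0·y^2 ↦ -1·X^0·Y^2·Z^0.
Collecting: F(X, Y, Z) = 3*X**2 - X*Y + X*Z - Y**2.


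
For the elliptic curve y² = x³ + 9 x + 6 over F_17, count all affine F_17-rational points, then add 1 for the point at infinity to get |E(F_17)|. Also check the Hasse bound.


Affine points = {(1, 4), (1, 13), (2, 7), (2, 10), (3, 3), (3, 14), (4, 2), (4, 15), (6, 2), (6, 15), (7, 2), (7, 15), (9, 0), (10, 5), (10, 12), (11, 5), (11, 12), (13, 5), (13, 12), (16, 8), (16, 9)}; affine count = 21; |E(F_17)| = 22.

Discriminant check: Δ ∝ 4a³ + 27b² = 4·9³ + 27·6² = 4·729 + 27·36 ≡ 12 (mod 17). Nonzero ⇒ E is nonsingular.
For each x ∈ F_17, compute rhs = x³ + 9·x + 6 mod 17, then count y ∈ F_17 with y² ≡ rhs.
  x = 0: rhs = 6, matching y values: none (0 points).
  x = 1: rhs = 16, matching y values: 4, 13 (2 points).
  x = 2: rhs = 15, matching y values: 7, 10 (2 points).
  x = 3: rhs = 9, matching y values: 3, 14 (2 points).
  x = 4: rhs = 4, matching y values: 2, 15 (2 points).
  x = 5: rhs = 6, matching y values: none (0 points).
  x = 6: rhs = 4, matching y values: 2, 15 (2 points).
  x = 7: rhs = 4, matching y values: 2, 15 (2 points).
  x = 8: rhs = 12, matching y values: none (0 points).
  x = 9: rhs = 0, matching y values: 0 (1 points).
  x = 10: rhs = 8, matching y values: 5, 12 (2 points).
  x = 11: rhs = 8, matching y values: 5, 12 (2 points).
  x = 12: rhs = 6, matching y values: none (0 points).
  x = 13: rhs = 8, matching y values: 5, 12 (2 points).
  x = 14: rhs = 3, matching y values: none (0 points).
  x = 15: rhs = 14, matching y values: none (0 points).
  x = 16: rhs = 13, matching y values: 8, 9 (2 points).
Total affine count: 21.
Full point count |E(F_17)| = 21 + 1 = 22.
Hasse bound: |22 − (17+1)| = |4| = 4 ≤ 2√17 ≈ 8.2462 ✓.


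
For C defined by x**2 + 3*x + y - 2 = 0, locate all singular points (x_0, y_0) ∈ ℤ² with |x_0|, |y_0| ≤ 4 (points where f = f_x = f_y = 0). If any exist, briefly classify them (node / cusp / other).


No singular points in the scanned grid; C is smooth there.

Compute partial derivatives:
  f_x = 2*x + 3.
  f_y = 1.
f_y = 1 is a nonzero constant, so f_y never vanishes: no point (x, y) can satisfy f = f_x = f_y = 0. In particular no (x, y) ∈ {−4, ..., 4}² is singular; the curve is smooth.


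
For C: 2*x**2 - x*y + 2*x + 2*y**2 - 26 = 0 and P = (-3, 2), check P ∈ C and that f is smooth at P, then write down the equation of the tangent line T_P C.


Tangent line at P: -12*x + 11*y - 58 = 0.

Step 1: f(-3, 2) = 0, so P lies on C.
Step 2: partial derivatives
  f_x(x, y) = 4*x - y + 2, f_y(x, y) = -x + 4*y.
  f_x(P) = -12, f_y(P) = 11 (gradient nonzero, so P is smooth).
Step 3: tangent line at P: -12·(x − -3) + 11·(y − 2) = 0.
Expanding: -12*x + 11*y - 58 = 0.


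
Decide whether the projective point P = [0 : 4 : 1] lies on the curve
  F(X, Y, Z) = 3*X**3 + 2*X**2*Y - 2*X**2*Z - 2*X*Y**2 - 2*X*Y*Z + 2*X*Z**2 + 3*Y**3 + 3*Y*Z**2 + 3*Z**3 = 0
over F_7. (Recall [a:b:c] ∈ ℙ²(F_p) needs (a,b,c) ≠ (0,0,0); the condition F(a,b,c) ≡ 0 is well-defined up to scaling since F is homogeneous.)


F(0,4,1) ≡ 4 (mod 7); P is NOT on the curve.

Evaluate F(0, 4, 1) term-by-term (mod 7).
  3*X**3 ↦ 3·0·1·1 = 0
  2*X**2*Y ↦ 2·0·4·1 = 0
  -2*X**2*Z ↦ -2·0·1·1 = 0
  -2*X*Y**2 ↦ -2·0·16·1 = 0
  -2*X*Y*Z ↦ -2·0·4·1 = 0
  2*X*Z**2 ↦ 2·0·1·1 = 0
  3*Y**3 ↦ 3·1·64·1 = 192
  3*Y*Z**2 ↦ 3·1·4·1 = 12
  3*Z**3 ↦ 3·1·1·1 = 3
Sum: F(0, 4, 1) = (0) + (0) + (0) + (0) + (0) + (0) + (192) + (12) + (3) = 207.
Reducing mod 7: 207 ≡ 4 (mod 7).
Since F(a, b, c) ≡ 4 ≠ 0 (mod 7), P does NOT lie on the curve.


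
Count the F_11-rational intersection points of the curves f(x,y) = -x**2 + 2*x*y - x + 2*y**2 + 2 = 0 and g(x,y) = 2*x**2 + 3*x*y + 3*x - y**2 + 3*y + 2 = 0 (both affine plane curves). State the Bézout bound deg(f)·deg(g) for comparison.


Common zeros: {(1, 10), (5, 2)}; count = 2; Bézout bound = 4.

deg(f) = 2, deg(g) = 2, so Bézout bound = 4.
Scan x ∈ F_11. For each x, list the y ∈ F_11 with f(x, y) ≡ 0 and those with g(x, y) ≡ 0 (mod 11); the common zeros in that column are the intersection.
  x = 0: f ≡ 0 at y ∈ ∅; g ≡ 0 at y ∈ ∅; common: ∅.
  x = 1: f ≡ 0 at y ∈ {0, 10}; g ≡ 0 at y ∈ {7, 10}; common: {10}.
  x = 2: f ≡ 0 at y ∈ {4, 5}; g ≡ 0 at y ∈ ∅; common: ∅.
  x = 3: f ≡ 0 at y ∈ ∅; g ≡ 0 at y ∈ ∅; common: ∅.
  x = 4: f ≡ 0 at y ∈ ∅; g ≡ 0 at y ∈ ∅; common: ∅.
  x = 5: f ≡ 0 at y ∈ {2, 4}; g ≡ 0 at y ∈ {2, 5}; common: {2}.
  x = 6: f ≡ 0 at y ∈ ∅; g ≡ 0 at y ∈ ∅; common: ∅.
  x = 7: f ≡ 0 at y ∈ {5, 10}; g ≡ 0 at y ∈ {0, 2}; common: ∅.
  x = 8: f ≡ 0 at y ∈ ∅; g ≡ 0 at y ∈ {0, 5}; common: ∅.
  x = 9: f ≡ 0 at y ∈ {0, 2}; g ≡ 0 at y ∈ {1, 7}; common: ∅.
  x = 10: f ≡ 0 at y ∈ ∅; g ≡ 0 at y ∈ {1, 10}; common: ∅.
Collecting: common zeros = {(1, 10), (5, 2)}, so the count is 2.
Comparison with the Bézout bound: 2 ≤ 4 = deg(f)·deg(g), as expected for curves with no common component (the affine F_11-count falls short of the bound because intersections may lie at infinity, over extension fields, or carry multiplicity).


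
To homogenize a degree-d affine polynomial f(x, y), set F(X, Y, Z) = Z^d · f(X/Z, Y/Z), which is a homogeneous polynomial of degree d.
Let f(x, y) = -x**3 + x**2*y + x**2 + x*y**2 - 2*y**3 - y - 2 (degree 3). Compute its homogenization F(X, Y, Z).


F(X, Y, Z) = -X**3 + X**2*Y + X**2*Z + X*Y**2 - 2*Y**3 - Y*Z**2 - 2*Z**3

deg(f) = 3.
Substitute x = X/Z, y = Y/Z into f, then multiply by Z^3.
  monomial -1·x^3·y^0 ↦ -1·X^3·Y^0·Z^0.
  monomial 1·x^2·y^1 ↦ 1·X^2·Y^1·Z^0.
  monomial 1·x^2·y^0 ↦ 1·X^2·Y^0·Z^1.
  monomial 1·x^1·y^2 ↦ 1·X^1·Y^2·Z^0.
  monomial -2·x^0·y^3 ↦ -2·X^0·Y^3·Z^0.
  monomial -1·x^0·y^1 ↦ -1·X^0·Y^1·Z^2.
  monomial -2·x^0·y^0 ↦ -2·X^0·Y^0·Z^3.
Collecting: F(X, Y, Z) = -X**3 + X**2*Y + X**2*Z + X*Y**2 - 2*Y**3 - Y*Z**2 - 2*Z**3.


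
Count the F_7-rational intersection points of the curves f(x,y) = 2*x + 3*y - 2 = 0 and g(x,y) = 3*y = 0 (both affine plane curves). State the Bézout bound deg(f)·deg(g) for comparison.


Common zeros: {(1, 0)}; count = 1; Bézout bound = 1.

deg(f) = 1, deg(g) = 1, so Bézout bound = 1.
Scan x ∈ F_7. For each x, list the y ∈ F_7 with f(x, y) ≡ 0 and those with g(x, y) ≡ 0 (mod 7); the common zeros in that column are the intersection.
  x = 0: f ≡ 0 at y ∈ {3}; g ≡ 0 at y ∈ {0}; common: ∅.
  x = 1: f ≡ 0 at y ∈ {0}; g ≡ 0 at y ∈ {0}; common: {0}.
  x = 2: f ≡ 0 at y ∈ {4}; g ≡ 0 at y ∈ {0}; common: ∅.
  x = 3: f ≡ 0 at y ∈ {1}; g ≡ 0 at y ∈ {0}; common: ∅.
  x = 4: f ≡ 0 at y ∈ {5}; g ≡ 0 at y ∈ {0}; common: ∅.
  x = 5: f ≡ 0 at y ∈ {2}; g ≡ 0 at y ∈ {0}; common: ∅.
  x = 6: f ≡ 0 at y ∈ {6}; g ≡ 0 at y ∈ {0}; common: ∅.
Collecting: common zeros = {(1, 0)}, so the count is 1.
Comparison with the Bézout bound: 1 ≤ 1 = deg(f)·deg(g), as expected for curves with no common component (the bound is attained).


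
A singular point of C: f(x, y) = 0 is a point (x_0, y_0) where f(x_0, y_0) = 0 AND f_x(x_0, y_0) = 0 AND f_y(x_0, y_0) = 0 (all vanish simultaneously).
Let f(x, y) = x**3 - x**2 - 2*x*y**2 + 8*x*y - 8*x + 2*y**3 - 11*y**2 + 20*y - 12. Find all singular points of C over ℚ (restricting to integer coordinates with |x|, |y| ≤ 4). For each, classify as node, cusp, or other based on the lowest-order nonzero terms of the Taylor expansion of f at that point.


Singular points: {(0, 2)}; classification: node.

Compute partial derivatives:
  f_x = 3*x**2 - 2*x - 2*y**2 + 8*y - 8.
  f_y = -4*x*y + 8*x + 6*y**2 - 22*y + 20.
Scan x_0 ∈ {−4, ..., 4}. For each x_0, f_y(x_0, y) is a polynomial in y; find its integer roots y ∈ {−4, ..., 4}, then test f_x and f at those candidates.
  x = -4: f_y(-4, y) = 6*y**2 - 6*y - 12; vanishes at y ∈ {-1, 2}. (-4, -1): f_x = 38 ≠ 0; (-4, 2): f_x = 56 ≠ 0.
  x = -3: f_y(-3, y) = 6*y**2 - 10*y - 4; vanishes at y ∈ {2}. (-3, 2): f_x = 33 ≠ 0.
  x = -2: f_y(-2, y) = 6*y**2 - 14*y + 4; vanishes at y ∈ {2}. (-2, 2): f_x = 16 ≠ 0.
  x = -1: f_y(-1, y) = 6*y**2 - 18*y + 12; vanishes at y ∈ {1, 2}. (-1, 1): f_x = 3 ≠ 0; (-1, 2): f_x = 5 ≠ 0.
  x = 0: f_y(0, y) = 6*y**2 - 22*y + 20; vanishes at y ∈ {2}. (0, 2): f_x = 0, f = 0 — SINGULAR.
  x = 1: f_y(1, y) = 6*y**2 - 26*y + 28; vanishes at y ∈ {2}. (1, 2): f_x = 1 ≠ 0.
  x = 2: f_y(2, y) = 6*y**2 - 30*y + 36; vanishes at y ∈ {2, 3}. (2, 2): f_x = 8 ≠ 0; (2, 3): f_x = 6 ≠ 0.
  x = 3: f_y(3, y) = 6*y**2 - 34*y + 44; vanishes at y ∈ {2}. (3, 2): f_x = 21 ≠ 0.
  x = 4: f_y(4, y) = 6*y**2 - 38*y + 52; vanishes at y ∈ {2}. (4, 2): f_x = 40 ≠ 0.
Only singular point on the grid: (0, 2).
Classify: substitute x = 0 + u, y = 2 + v and expand: f = u**3 - u**2 - 2*u*v**2 + 2*v**3 + v**2.
No constant or linear terms (consistent with a singular point). Quadratic part: -u**2 + v**2. Cubic part: u**3 - 2*u*v**2 + 2*v**3.
The quadratic part v**2 - u**2 = (v − u)(v + u) splits into two distinct linear factors, so there are two distinct tangent lines y − 2 = ±(x − 0) — this is a node (ordinary double point).
Classification: node.


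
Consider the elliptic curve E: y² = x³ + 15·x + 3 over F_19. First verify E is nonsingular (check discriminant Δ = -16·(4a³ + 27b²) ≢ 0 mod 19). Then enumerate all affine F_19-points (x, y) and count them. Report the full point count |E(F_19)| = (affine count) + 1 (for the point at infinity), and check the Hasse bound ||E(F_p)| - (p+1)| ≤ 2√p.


Affine points = {(1, 0), (6, 9), (6, 10), (11, 6), (11, 13), (12, 7), (12, 12), (13, 1), (13, 18), (16, 8), (16, 11), (18, 5), (18, 14)}; affine count = 13; |E(F_19)| = 14.

Discriminant check: Δ ∝ 4a³ + 27b² = 4·15³ + 27·3² = 4·3375 + 27·9 ≡ 6 (mod 19). Nonzero ⇒ E is nonsingular.
For each x ∈ F_19, compute rhs = x³ + 15·x + 3 mod 19, then count y ∈ F_19 with y² ≡ rhs.
  x = 0: rhs = 3, matching y values: none (0 points).
  x = 1: rhs = 0, matching y values: 0 (1 points).
  x = 2: rhs = 3, matching y values: none (0 points).
  x = 3: rhs = 18, matching y values: none (0 points).
  x = 4: rhs = 13, matching y values: none (0 points).
  x = 5: rhs = 13, matching y values: none (0 points).
  x = 6: rhs = 5, matching y values: 9, 10 (2 points).
  x = 7: rhs = 14, matching y values: none (0 points).
  x = 8: rhs = 8, matching y values: none (0 points).
  x = 9: rhs = 12, matching y values: none (0 points).
  x = 10: rhs = 13, matching y values: none (0 points).
  x = 11: rhs = 17, matching y values: 6, 13 (2 points).
  x = 12: rhs = 11, matching y values: 7, 12 (2 points).
  x = 13: rhs = 1, matching y values: 1, 18 (2 points).
  x = 14: rhs = 12, matching y values: none (0 points).
  x = 15: rhs = 12, matching y values: none (0 points).
  x = 16: rhs = 7, matching y values: 8, 11 (2 points).
  x = 17: rhs = 3, matching y values: none (0 points).
  x = 18: rhs = 6, matching y values: 5, 14 (2 points).
Total affine count: 13.
Full point count |E(F_19)| = 13 + 1 = 14.
Hasse bound: |14 − (19+1)| = |-6| = 6 ≤ 2√19 ≈ 8.7178 ✓.


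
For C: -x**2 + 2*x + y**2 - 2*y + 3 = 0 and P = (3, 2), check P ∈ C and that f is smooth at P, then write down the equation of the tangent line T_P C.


Tangent line at P: -4*x + 2*y + 8 = 0.

Step 1: f(3, 2) = 0, so P lies on C.
Step 2: partial derivatives
  f_x(x, y) = 2 - 2*x, f_y(x, y) = 2*y - 2.
  f_x(P) = -4, f_y(P) = 2 (gradient nonzero, so P is smooth).
Step 3: tangent line at P: -4·(x − 3) + 2·(y − 2) = 0.
Expanding: -4*x + 2*y + 8 = 0.


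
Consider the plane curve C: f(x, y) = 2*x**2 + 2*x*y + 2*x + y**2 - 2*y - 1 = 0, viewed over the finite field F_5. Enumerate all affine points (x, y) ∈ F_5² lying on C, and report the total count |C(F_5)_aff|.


Affine F_5-points: {(2, 4), (3, 2), (3, 4), (4, 2)}; count = 4.

For each of the 25 pairs (x, y) ∈ F_5², evaluate f(x, y) mod 5. Record the zeros.
  x = 0: [0↦4, 1↦3, 2↦4, 3↦2, 4↦2]  zeros at y ∈ ∅
  x = 1: [0↦3, 1↦4, 2↦2, 3↦2, 4↦4]  zeros at y ∈ ∅
  x = 2: [0↦1, 1↦4, 2↦4, 3↦1, 4↦0]  zeros at y ∈ {4}
  x = 3: [0↦3, 1↦3, 2↦0, 3↦4, 4↦0]  zeros at y ∈ {2, 4}
  x = 4: [0↦4, 1↦1, 2↦0, 3↦1, 4↦4]  zeros at y ∈ {2}
Collecting zeros: affine points = {(2, 4), (3, 2), (3, 4), (4, 2)}.
Total count |C(F_5)_aff| = 4.


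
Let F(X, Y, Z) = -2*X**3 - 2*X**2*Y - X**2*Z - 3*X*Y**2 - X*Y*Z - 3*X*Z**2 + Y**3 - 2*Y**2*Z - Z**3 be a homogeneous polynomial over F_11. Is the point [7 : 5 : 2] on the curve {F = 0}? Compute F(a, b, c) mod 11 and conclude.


F(7,5,2) ≡ 0 (mod 11); P is on the curve.

Evaluate F(7, 5, 2) term-by-term (mod 11).
  -2*X**3 ↦ -2·343·1·1 = -686
  -2*X**2*Y ↦ -2·49·5·1 = -490
  -X**2*Z ↦ -1·49·1·2 = -98
  -3*X*Y**2 ↦ -3·7·25·1 = -525
  -X*Y*Z ↦ -1·7·5·2 = -70
  -3*X*Z**2 ↦ -3·7·1·4 = -84
  Y**3 ↦ 1·1·125·1 = 125
  -2*Y**2*Z ↦ -2·1·25·2 = -100
  -Z**3 ↦ -1·1·1·8 = -8
Sum: F(7, 5, 2) = (-686) + (-490) + (-98) + (-525) + (-70) + (-84) + (125) + (-100) + (-8) = -1936.
Reducing mod 11: -1936 ≡ 0 (mod 11).
Since F(a, b, c) ≡ 0 (mod 11), P lies on the curve.


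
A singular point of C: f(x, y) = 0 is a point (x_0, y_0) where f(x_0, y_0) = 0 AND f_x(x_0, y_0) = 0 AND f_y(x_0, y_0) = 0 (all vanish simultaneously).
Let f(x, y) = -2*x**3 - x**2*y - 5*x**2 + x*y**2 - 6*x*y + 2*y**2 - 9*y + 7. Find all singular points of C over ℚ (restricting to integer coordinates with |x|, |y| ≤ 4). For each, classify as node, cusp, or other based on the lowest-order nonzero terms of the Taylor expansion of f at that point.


Singular points: {(-1, 2)}; classification: node.

Compute partial derivatives:
  f_x = -6*x**2 - 2*x*y - 10*x + y**2 - 6*y.
  f_y = -x**2 + 2*x*y - 6*x + 4*y - 9.
Scan x_0 ∈ {−4, ..., 4}. For each x_0, f_y(x_0, y) is a polynomial in y; find its integer roots y ∈ {−4, ..., 4}, then test f_x and f at those candidates.
  x = -4: f_y(-4, y) = -4*y - 1; no integer root y with |y| ≤ 4.
  x = -3: f_y(-3, y) = -2*y; vanishes at y ∈ {0}. (-3, 0): f_x = -24 ≠ 0.
  x = -2: f_y(-2, y) = -1; no integer root y with |y| ≤ 4.
  x = -1: f_y(-1, y) = 2*y - 4; vanishes at y ∈ {2}. (-1, 2): f_x = 0, f = 0 — SINGULAR.
  x = 0: f_y(0, y) = 4*y - 9; no integer root y with |y| ≤ 4.
  x = 1: f_y(1, y) = 6*y - 16; no integer root y with |y| ≤ 4.
  x = 2: f_y(2, y) = 8*y - 25; no integer root y with |y| ≤ 4.
  x = 3: f_y(3, y) = 10*y - 36; no integer root y with |y| ≤ 4.
  x = 4: f_y(4, y) = 12*y - 49; no integer root y with |y| ≤ 4.
Only singular point on the grid: (-1, 2).
Classify: substitute x = -1 + u, y = 2 + v and expand: f = -2*u**3 - u**2*v - u**2 + u*v**2 + v**2.
No constant or linear terms (consistent with a singular point). Quadratic part: -u**2 + v**2. Cubic part: -2*u**3 - u**2*v + u*v**2.
The quadratic part v**2 - u**2 = (v − u)(v + u) splits into two distinct linear factors, so there are two distinct tangent lines y − 2 = ±(x − -1) — this is a node (ordinary double point).
Classification: node.


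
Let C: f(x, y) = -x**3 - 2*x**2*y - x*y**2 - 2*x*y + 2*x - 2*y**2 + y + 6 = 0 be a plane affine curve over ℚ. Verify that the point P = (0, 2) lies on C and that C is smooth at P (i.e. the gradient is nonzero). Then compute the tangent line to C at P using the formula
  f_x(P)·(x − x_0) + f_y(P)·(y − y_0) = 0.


Tangent line at P: -6*x - 7*y + 14 = 0.

Step 1: f(0, 2) = 0, so P lies on C.
Step 2: partial derivatives
  f_x(x, y) = -3*x**2 - 4*x*y - y**2 - 2*y + 2, f_y(x, y) = -2*x**2 - 2*x*y - 2*x - 4*y + 1.
  f_x(P) = -6, f_y(P) = -7 (gradient nonzero, so P is smooth).
Step 3: tangent line at P: -6·(x − 0) + -7·(y − 2) = 0.
Expanding: -6*x - 7*y + 14 = 0.


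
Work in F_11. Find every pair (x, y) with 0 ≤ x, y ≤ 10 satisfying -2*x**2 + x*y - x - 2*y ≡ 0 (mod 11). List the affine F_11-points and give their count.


Affine F_11-points: {(0, 0), (1, 8), (3, 10), (4, 7), (5, 0), (6, 3), (7, 10), (8, 8), (9, 4), (10, 7)}; count = 10.

For each of the 121 pairs (x, y) ∈ F_11², evaluate f(x, y) mod 11. Record the zeros.
  x = 0: [0↦0, 1↦9, 2↦7, 3↦5, 4↦3, 5↦1, 6↦10, 7↦8, 8↦6, 9↦4, 10↦2]  zeros at y ∈ {0}
  x = 1: [0↦8, 1↦7, 2↦6, 3↦5, 4↦4, 5↦3, 6↦2, 7↦1, 8↦0, 9↦10, 10↦9]  zeros at y ∈ {8}
  x = 2: [0↦1, 1↦1, 2↦1, 3↦1, 4↦1, 5↦1, 6↦1, 7↦1, 8↦1, 9↦1, 10↦1]  zeros at y ∈ ∅
  x = 3: [0↦1, 1↦2, 2↦3, 3↦4, 4↦5, 5↦6, 6↦7, 7↦8, 8↦9, 9↦10, 10↦0]  zeros at y ∈ {10}
  x = 4: [0↦8, 1↦10, 2↦1, 3↦3, 4↦5, 5↦7, 6↦9, 7↦0, 8↦2, 9↦4, 10↦6]  zeros at y ∈ {7}
  x = 5: [0↦0, 1↦3, 2↦6, 3↦9, 4↦1, 5↦4, 6↦7, 7↦10, 8↦2, 9↦5, 10↦8]  zeros at y ∈ {0}
  x = 6: [0↦10, 1↦3, 2↦7, 3↦0, 4↦4, 5↦8, 6↦1, 7↦5, 8↦9, 9↦2, 10↦6]  zeros at y ∈ {3}
  x = 7: [0↦5, 1↦10, 2↦4, 3↦9, 4↦3, 5↦8, 6↦2, 7↦7, 8↦1, 9↦6, 10↦0]  zeros at y ∈ {10}
  x = 8: [0↦7, 1↦2, 2↦8, 3↦3, 4↦9, 5↦4, 6↦10, 7↦5, 8↦0, 9↦6, 10↦1]  zeros at y ∈ {8}
  x = 9: [0↦5, 1↦1, 2↦8, 3↦4, 4↦0, 5↦7, 6↦3, 7↦10, 8↦6, 9↦2, 10↦9]  zeros at y ∈ {4}
  x = 10: [0↦10, 1↦7, 2↦4, 3↦1, 4↦9, 5↦6, 6↦3, 7↦0, 8↦8, 9↦5, 10↦2]  zeros at y ∈ {7}
Collecting zeros: affine points = {(0, 0), (1, 8), (3, 10), (4, 7), (5, 0), (6, 3), (7, 10), (8, 8), (9, 4), (10, 7)}.
Total count |C(F_11)_aff| = 10.


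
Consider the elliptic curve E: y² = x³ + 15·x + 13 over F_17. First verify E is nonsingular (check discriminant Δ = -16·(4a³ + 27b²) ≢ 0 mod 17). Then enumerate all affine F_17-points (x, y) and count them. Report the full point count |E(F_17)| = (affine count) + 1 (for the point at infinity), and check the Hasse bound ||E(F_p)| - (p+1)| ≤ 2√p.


Affine points = {(0, 8), (0, 9), (2, 0), (3, 0), (4, 1), (4, 16), (5, 3), (5, 14), (6, 8), (6, 9), (7, 6), (7, 11), (8, 4), (8, 13), (11, 8), (11, 9), (12, 0), (13, 5), (13, 12), (14, 3), (14, 14), (15, 3), (15, 14)}; affine count = 23; |E(F_17)| = 24.

Discriminant check: Δ ∝ 4a³ + 27b² = 4·15³ + 27·13² = 4·3375 + 27·169 ≡ 9 (mod 17). Nonzero ⇒ E is nonsingular.
For each x ∈ F_17, compute rhs = x³ + 15·x + 13 mod 17, then count y ∈ F_17 with y² ≡ rhs.
  x = 0: rhs = 13, matching y values: 8, 9 (2 points).
  x = 1: rhs = 12, matching y values: none (0 points).
  x = 2: rhs = 0, matching y values: 0 (1 points).
  x = 3: rhs = 0, matching y values: 0 (1 points).
  x = 4: rhs = 1, matching y values: 1, 16 (2 points).
  x = 5: rhs = 9, matching y values: 3, 14 (2 points).
  x = 6: rhs = 13, matching y values: 8, 9 (2 points).
  x = 7: rhs = 2, matching y values: 6, 11 (2 points).
  x = 8: rhs = 16, matching y values: 4, 13 (2 points).
  x = 9: rhs = 10, matching y values: none (0 points).
  x = 10: rhs = 7, matching y values: none (0 points).
  x = 11: rhs = 13, matching y values: 8, 9 (2 points).
  x = 12: rhs = 0, matching y values: 0 (1 points).
  x = 13: rhs = 8, matching y values: 5, 12 (2 points).
  x = 14: rhs = 9, matching y values: 3, 14 (2 points).
  x = 15: rhs = 9, matching y values: 3, 14 (2 points).
  x = 16: rhs = 14, matching y values: none (0 points).
Total affine count: 23.
Full point count |E(F_17)| = 23 + 1 = 24.
Hasse bound: |24 − (17+1)| = |6| = 6 ≤ 2√17 ≈ 8.2462 ✓.


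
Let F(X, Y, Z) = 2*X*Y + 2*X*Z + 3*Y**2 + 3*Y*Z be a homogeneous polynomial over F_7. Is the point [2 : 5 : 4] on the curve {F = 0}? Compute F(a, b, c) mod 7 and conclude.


F(2,5,4) ≡ 3 (mod 7); P is NOT on the curve.

Evaluate F(2, 5, 4) term-by-term (mod 7).
  2*X*Y ↦ 2·2·5·1 = 20
  2*X*Z ↦ 2·2·1·4 = 16
  3*Y**2 ↦ 3·1·25·1 = 75
  3*Y*Z ↦ 3·1·5·4 = 60
Sum: F(2, 5, 4) = (20) + (16) + (75) + (60) = 171.
Reducing mod 7: 171 ≡ 3 (mod 7).
Since F(a, b, c) ≡ 3 ≠ 0 (mod 7), P does NOT lie on the curve.


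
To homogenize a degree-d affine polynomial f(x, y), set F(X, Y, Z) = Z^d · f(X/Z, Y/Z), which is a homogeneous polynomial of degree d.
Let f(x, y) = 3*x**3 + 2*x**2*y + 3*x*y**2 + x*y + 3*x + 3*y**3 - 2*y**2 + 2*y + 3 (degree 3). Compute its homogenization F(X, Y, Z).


F(X, Y, Z) = 3*X**3 + 2*X**2*Y + 3*X*Y**2 + X*Y*Z + 3*X*Z**2 + 3*Y**3 - 2*Y**2*Z + 2*Y*Z**2 + 3*Z**3

deg(f) = 3.
Substitute x = X/Z, y = Y/Z into f, then multiply by Z^3.
  monomial 3·x^3·y^0 ↦ 3·X^3·Y^0·Z^0.
  monomial 2·x^2·y^1 ↦ 2·X^2·Y^1·Z^0.
  monomial 3·x^1·y^2 ↦ 3·X^1·Y^2·Z^0.
  monomial 1·x^1·y^1 ↦ 1·X^1·Y^1·Z^1.
  monomial 3·x^1·y^0 ↦ 3·X^1·Y^0·Z^2.
  monomial 3·x^0·y^3 ↦ 3·X^0·Y^3·Z^0.
  monomial -2·x^0·y^2 ↦ -2·X^0·Y^2·Z^1.
  monomial 2·x^0·y^1 ↦ 2·X^0·Y^1·Z^2.
  monomial 3·x^0·y^0 ↦ 3·X^0·Y^0·Z^3.
Collecting: F(X, Y, Z) = 3*X**3 + 2*X**2*Y + 3*X*Y**2 + X*Y*Z + 3*X*Z**2 + 3*Y**3 - 2*Y**2*Z + 2*Y*Z**2 + 3*Z**3.


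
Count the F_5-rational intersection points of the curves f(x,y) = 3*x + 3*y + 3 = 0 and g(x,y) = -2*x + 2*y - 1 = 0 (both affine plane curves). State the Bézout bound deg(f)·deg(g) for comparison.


Common zeros: {(3, 1)}; count = 1; Bézout bound = 1.

deg(f) = 1, deg(g) = 1, so Bézout bound = 1.
Scan x ∈ F_5. For each x, list the y ∈ F_5 with f(x, y) ≡ 0 and those with g(x, y) ≡ 0 (mod 5); the common zeros in that column are the intersection.
  x = 0: f ≡ 0 at y ∈ {4}; g ≡ 0 at y ∈ {3}; common: ∅.
  x = 1: f ≡ 0 at y ∈ {3}; g ≡ 0 at y ∈ {4}; common: ∅.
  x = 2: f ≡ 0 at y ∈ {2}; g ≡ 0 at y ∈ {0}; common: ∅.
  x = 3: f ≡ 0 at y ∈ {1}; g ≡ 0 at y ∈ {1}; common: {1}.
  x = 4: f ≡ 0 at y ∈ {0}; g ≡ 0 at y ∈ {2}; common: ∅.
Collecting: common zeros = {(3, 1)}, so the count is 1.
Comparison with the Bézout bound: 1 ≤ 1 = deg(f)·deg(g), as expected for curves with no common component (the bound is attained).


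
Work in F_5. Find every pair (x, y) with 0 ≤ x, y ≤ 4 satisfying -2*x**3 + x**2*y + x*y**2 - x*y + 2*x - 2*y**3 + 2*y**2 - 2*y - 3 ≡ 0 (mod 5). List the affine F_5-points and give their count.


Affine F_5-points: {(0, 1), (0, 2), (0, 3), (2, 0), (2, 2), (4, 2), (4, 4)}; count = 7.

For each of the 25 pairs (x, y) ∈ F_5², evaluate f(x, y) mod 5. Record the zeros.
  x = 0: [0↦2, 1↦0, 2↦0, 3↦0, 4↦3]  zeros at y ∈ {1, 2, 3}
  x = 1: [0↦2, 1↦1, 2↦4, 3↦4, 4↦4]  zeros at y ∈ ∅
  x = 2: [0↦0, 1↦2, 2↦0, 3↦2, 4↦1]  zeros at y ∈ {0, 2}
  x = 3: [0↦4, 1↦1, 2↦1, 3↦2, 4↦2]  zeros at y ∈ ∅
  x = 4: [0↦2, 1↦1, 2↦0, 3↦2, 4↦0]  zeros at y ∈ {2, 4}
Collecting zeros: affine points = {(0, 1), (0, 2), (0, 3), (2, 0), (2, 2), (4, 2), (4, 4)}.
Total count |C(F_5)_aff| = 7.


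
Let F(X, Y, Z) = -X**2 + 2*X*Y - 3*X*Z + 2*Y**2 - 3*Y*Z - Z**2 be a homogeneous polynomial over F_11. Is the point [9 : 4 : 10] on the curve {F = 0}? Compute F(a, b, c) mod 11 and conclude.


F(9,4,10) ≡ 6 (mod 11); P is NOT on the curve.

Evaluate F(9, 4, 10) term-by-term (mod 11).
  -X**2 ↦ -1·81·1·1 = -81
  2*X*Y ↦ 2·9·4·1 = 72
  -3*X*Z ↦ -3·9·1·10 = -270
  2*Y**2 ↦ 2·1·16·1 = 32
  -3*Y*Z ↦ -3·1·4·10 = -120
  -Z**2 ↦ -1·1·1·100 = -100
Sum: F(9, 4, 10) = (-81) + (72) + (-270) + (32) + (-120) + (-100) = -467.
Reducing mod 11: -467 ≡ 6 (mod 11).
Since F(a, b, c) ≡ 6 ≠ 0 (mod 11), P does NOT lie on the curve.


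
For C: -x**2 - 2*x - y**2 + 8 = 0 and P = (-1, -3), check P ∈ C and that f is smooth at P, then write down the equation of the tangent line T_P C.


Tangent line at P: 6*y + 18 = 0.

Step 1: f(-1, -3) = 0, so P lies on C.
Step 2: partial derivatives
  f_x(x, y) = -2*x - 2, f_y(x, y) = -2*y.
  f_x(P) = 0, f_y(P) = 6 (gradient nonzero, so P is smooth).
Step 3: tangent line at P: 0·(x − -1) + 6·(y − -3) = 0.
Expanding: 6*y + 18 = 0.


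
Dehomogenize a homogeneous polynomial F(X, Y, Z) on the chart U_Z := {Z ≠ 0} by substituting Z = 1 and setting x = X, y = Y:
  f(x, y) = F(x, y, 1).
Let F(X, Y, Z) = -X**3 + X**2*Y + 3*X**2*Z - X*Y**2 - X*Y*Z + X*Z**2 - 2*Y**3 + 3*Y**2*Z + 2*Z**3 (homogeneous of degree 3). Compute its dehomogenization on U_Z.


f(x, y) = -x**3 + x**2*y + 3*x**2 - x*y**2 - x*y + x - 2*y**3 + 3*y**2 + 2

On U_Z we set Z = 1. Each monomial c·X^i·Y^j·Z^k in F becomes c·x^i·y^j·1^k = c·x^i·y^j.
Substituting Z = 1: F(X, Y, 1) = -x**3 + x**2*y + 3*x**2 - x*y**2 - x*y + x - 2*y**3 + 3*y**2 + 2.
Note: deg(f) ≤ deg(F) = 3; strict inequality happens when F is divisible by Z (lost terms).


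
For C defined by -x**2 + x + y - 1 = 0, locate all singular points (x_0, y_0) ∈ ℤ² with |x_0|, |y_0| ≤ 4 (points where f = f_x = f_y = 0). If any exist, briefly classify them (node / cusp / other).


No singular points in the scanned grid; C is smooth there.

Compute partial derivatives:
  f_x = 1 - 2*x.
  f_y = 1.
f_y = 1 is a nonzero constant, so f_y never vanishes: no point (x, y) can satisfy f = f_x = f_y = 0. In particular no (x, y) ∈ {−4, ..., 4}² is singular; the curve is smooth.


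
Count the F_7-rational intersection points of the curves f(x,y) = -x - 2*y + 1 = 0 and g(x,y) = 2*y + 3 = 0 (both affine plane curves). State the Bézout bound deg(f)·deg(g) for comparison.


Common zeros: {(4, 2)}; count = 1; Bézout bound = 1.

deg(f) = 1, deg(g) = 1, so Bézout bound = 1.
Scan x ∈ F_7. For each x, list the y ∈ F_7 with f(x, y) ≡ 0 and those with g(x, y) ≡ 0 (mod 7); the common zeros in that column are the intersection.
  x = 0: f ≡ 0 at y ∈ {4}; g ≡ 0 at y ∈ {2}; common: ∅.
  x = 1: f ≡ 0 at y ∈ {0}; g ≡ 0 at y ∈ {2}; common: ∅.
  x = 2: f ≡ 0 at y ∈ {3}; g ≡ 0 at y ∈ {2}; common: ∅.
  x = 3: f ≡ 0 at y ∈ {6}; g ≡ 0 at y ∈ {2}; common: ∅.
  x = 4: f ≡ 0 at y ∈ {2}; g ≡ 0 at y ∈ {2}; common: {2}.
  x = 5: f ≡ 0 at y ∈ {5}; g ≡ 0 at y ∈ {2}; common: ∅.
  x = 6: f ≡ 0 at y ∈ {1}; g ≡ 0 at y ∈ {2}; common: ∅.
Collecting: common zeros = {(4, 2)}, so the count is 1.
Comparison with the Bézout bound: 1 ≤ 1 = deg(f)·deg(g), as expected for curves with no common component (the bound is attained).
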